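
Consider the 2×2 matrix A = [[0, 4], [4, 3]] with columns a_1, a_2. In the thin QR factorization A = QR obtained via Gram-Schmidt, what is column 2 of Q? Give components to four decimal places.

a_1 = (0, 4); ‖a_1‖ = 4.0000, so e_1 = (0.0000, 1.0000).
e_1·a_2 = 0.0000·4 + 1.0000·3 = 3.0000.
u_2 = a_2 − 3.0000·e_1 = (4.0000, 0.0000).
‖u_2‖ = 4.0000, so e_2 = (1.0000, 0.0000).

e_2 = (1.0000, 0.0000)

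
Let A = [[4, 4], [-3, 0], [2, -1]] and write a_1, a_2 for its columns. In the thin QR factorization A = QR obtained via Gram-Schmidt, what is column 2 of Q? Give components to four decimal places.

q_2 = (0.6465, 0.4526, -0.6142)

a_1 = (4, -3, 2); ‖a_1‖ = 5.3852, so q_1 = (0.7428, -0.5571, 0.3714).
q_1·a_2 = 0.7428·4 + (-0.5571)·0 + 0.3714·(-1) = 2.5997.
u_2 = a_2 − 2.5997·q_1 = (2.0690, 1.4483, -1.9655).
‖u_2‖ = 3.2002, so q_2 = (0.6465, 0.4526, -0.6142).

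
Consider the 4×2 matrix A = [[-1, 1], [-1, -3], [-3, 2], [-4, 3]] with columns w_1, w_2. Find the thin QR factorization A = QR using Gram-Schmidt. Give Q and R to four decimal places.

Q = [[-0.1925, 0.1108], [-0.1925, -0.9771], [-0.5774, 0.0604], [-0.7698, 0.1712]], R = [[5.1962, -3.0792], [0.0000, 3.6768]]

w_1 = (-1, -1, -3, -4); ‖w_1‖ = 5.1962, so q_1 = (-0.1925, -0.1925, -0.5774, -0.7698).
q_1·w_2 = (-0.1925)·1 + (-0.1925)·(-3) + (-0.5774)·2 + (-0.7698)·3 = -3.0792.
u_2 = w_2 + 3.0792·q_1 = (0.4074, -3.5926, 0.2222, 0.6296).
‖u_2‖ = 3.6768, so q_2 = (0.1108, -0.9771, 0.0604, 0.1712).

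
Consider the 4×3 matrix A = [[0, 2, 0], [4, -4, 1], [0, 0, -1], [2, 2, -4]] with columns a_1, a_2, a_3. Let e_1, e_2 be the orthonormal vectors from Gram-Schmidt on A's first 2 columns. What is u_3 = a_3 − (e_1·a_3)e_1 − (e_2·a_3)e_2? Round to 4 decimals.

e_1 = a_1/‖a_1‖ = (0, 4, 0, 2)/4.4721 = (0.0000, 0.8944, 0.0000, 0.4472).
r_{12} = e_1·a_2 = -2.6833.
u_2 = a_2 + 2.6833·e_1 = (2.0000, -1.6000, 0.0000, 3.2000).
‖u_2‖ = 4.0988, so e_2 = (0.4880, -0.3904, 0.0000, 0.7807).
r_{13} = e_1·a_3 = -0.8944; r_{23} = e_2·a_3 = -3.5132.
u_3 = a_3 + 0.8944·e_1 + 3.5132·e_2 = (1.7143, 0.4286, -1.0000, -0.8571).

u_3 = (1.7143, 0.4286, -1.0000, -0.8571)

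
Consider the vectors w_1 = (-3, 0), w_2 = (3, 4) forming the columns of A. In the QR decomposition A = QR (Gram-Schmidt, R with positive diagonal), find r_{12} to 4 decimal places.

r_{12} = -3.0000

e_1 = w_1/‖w_1‖ = (-3, 0)/3.0000 = (-1.0000, 0.0000).
r_{12} = e_1·w_2 = -3.0000.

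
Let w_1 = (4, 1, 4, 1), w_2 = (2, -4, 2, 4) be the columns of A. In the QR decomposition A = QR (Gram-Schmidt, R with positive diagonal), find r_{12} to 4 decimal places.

r_{12} = 2.7440

w_1 = (4, 1, 4, 1); ‖w_1‖ = 5.8310, so q_1 = (0.6860, 0.1715, 0.6860, 0.1715).
r_{12} = q_1·w_2 = 2.7440.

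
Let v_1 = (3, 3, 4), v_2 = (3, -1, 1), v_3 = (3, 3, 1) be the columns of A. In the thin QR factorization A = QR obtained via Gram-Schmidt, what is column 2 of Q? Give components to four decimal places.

v_1 = (3, 3, 4); ‖v_1‖ = 5.8310, so e_1 = (0.5145, 0.5145, 0.6860).
e_1·v_2 = 0.5145·3 + 0.5145·(-1) + 0.6860·1 = 1.7150.
u_2 = v_2 − 1.7150·e_1 = (2.1176, -1.8824, -0.1765).
‖u_2‖ = 2.8388, so e_2 = (0.7460, -0.6631, -0.0622).

e_2 = (0.7460, -0.6631, -0.0622)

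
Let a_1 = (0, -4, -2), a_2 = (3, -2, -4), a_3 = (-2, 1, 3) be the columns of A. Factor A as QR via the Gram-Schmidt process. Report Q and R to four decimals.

Q = [[0.0000, 0.7454, 0.6667], [-0.8944, 0.2981, -0.3333], [-0.4472, -0.5963, 0.6667]], R = [[4.4721, 3.5777, -2.2361], [0.0000, 4.0249, -2.9814], [0.0000, 0.0000, 0.3333]]

a_1 = (0, -4, -2); ‖a_1‖ = 4.4721, so e_1 = (0.0000, -0.8944, -0.4472).
e_1·a_2 = 0.0000·3 + (-0.8944)·(-2) + (-0.4472)·(-4) = 3.5777.
u_2 = a_2 − 3.5777·e_1 = (3.0000, 1.2000, -2.4000).
‖u_2‖ = 4.0249, so e_2 = (0.7454, 0.2981, -0.5963).
e_1·a_3 = 0.0000·(-2) + (-0.8944)·1 + (-0.4472)·3 = -2.2361; e_2·a_3 = 0.7454·(-2) + 0.2981·1 + (-0.5963)·3 = -2.9814.
u_3 = a_3 + 2.2361·e_1 + 2.9814·e_2 = (0.2222, -0.1111, 0.2222).
‖u_3‖ = 0.3333, so e_3 = (0.6667, -0.3333, 0.6667).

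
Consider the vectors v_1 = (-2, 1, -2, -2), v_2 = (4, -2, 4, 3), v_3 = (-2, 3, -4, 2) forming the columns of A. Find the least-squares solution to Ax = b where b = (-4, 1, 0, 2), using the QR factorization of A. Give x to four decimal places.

x = (-16.0000, -9.3333, -1.0000)

v_1 = (-2, 1, -2, -2); ‖v_1‖ = 3.6056, so e_1 = (-0.5547, 0.2774, -0.5547, -0.5547).
e_1·v_2 = (-0.5547)·4 + 0.2774·(-2) + (-0.5547)·4 + (-0.5547)·3 = -6.6564.
u_2 = v_2 + 6.6564·e_1 = (0.3077, -0.1538, 0.3077, -0.6923).
‖u_2‖ = 0.8321, so e_2 = (0.3698, -0.1849, 0.3698, -0.8321).
e_1·v_3 = (-0.5547)·(-2) + 0.2774·3 + (-0.5547)·(-4) + (-0.5547)·2 = 3.0509; e_2·v_3 = 0.3698·(-2) + (-0.1849)·3 + 0.3698·(-4) + (-0.8321)·2 = -4.4376.
u_3 = v_3 − 3.0509·e_1 + 4.4376·e_2 = (1.3333, 1.3333, -0.6667, 0.0000).
‖u_3‖ = 2.0000, so e_3 = (0.6667, 0.6667, -0.3333, 0.0000).
Qᵀb = (1.3868, -3.3282, -2.0000).
Back-substitute: x_3 = -2.0000/2.0000 = -1.0000.
x_2 = (-3.3282 + 4.4376·(-1.0000))/0.8321 = -9.3333.
x_1 = (1.3868 + 6.6564·(-9.3333) − 3.0509·(-1.0000))/3.6056 = -16.0000.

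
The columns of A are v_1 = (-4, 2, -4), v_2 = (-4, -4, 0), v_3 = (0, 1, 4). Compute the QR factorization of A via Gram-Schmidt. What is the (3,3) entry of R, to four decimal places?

v_1 = (-4, 2, -4); ‖v_1‖ = 6.0000, so q_1 = (-0.6667, 0.3333, -0.6667).
q_1·v_2 = (-0.6667)·(-4) + 0.3333·(-4) + (-0.6667)·0 = 1.3333.
u_2 = v_2 − 1.3333·q_1 = (-3.1111, -4.4444, 0.8889).
‖u_2‖ = 5.4975, so q_2 = (-0.5659, -0.8085, 0.1617).
q_1·v_3 = (-0.6667)·0 + 0.3333·1 + (-0.6667)·4 = -2.3333; q_2·v_3 = (-0.5659)·0 + (-0.8085)·1 + 0.1617·4 = -0.1617.
u_3 = v_3 + 2.3333·q_1 + 0.1617·q_2 = (-1.6471, 1.6471, 2.4706).
r_{33} = ‖u_3‖ = 3.3955.

r_{33} = 3.3955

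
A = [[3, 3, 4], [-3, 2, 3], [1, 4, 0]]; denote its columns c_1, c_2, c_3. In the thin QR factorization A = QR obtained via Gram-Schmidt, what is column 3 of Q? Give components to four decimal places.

q_3 = (0.6249, 0.4017, -0.6695)

c_1 = (3, -3, 1); ‖c_1‖ = 4.3589, so q_1 = (0.6882, -0.6882, 0.2294).
q_1·c_2 = 0.6882·3 + (-0.6882)·2 + 0.2294·4 = 1.6059.
u_2 = c_2 − 1.6059·q_1 = (1.8947, 3.1053, 3.6316).
‖u_2‖ = 5.1401, so q_2 = (0.3686, 0.6041, 0.7065).
q_1·c_3 = 0.6882·4 + (-0.6882)·3 + 0.2294·0 = 0.6882; q_2·c_3 = 0.3686·4 + 0.6041·3 + 0.7065·0 = 3.2868.
u_3 = c_3 − 0.6882·q_1 − 3.2868·q_2 = (2.3147, 1.4880, -2.4801).
‖u_3‖ = 3.7045, so q_3 = (0.6249, 0.4017, -0.6695).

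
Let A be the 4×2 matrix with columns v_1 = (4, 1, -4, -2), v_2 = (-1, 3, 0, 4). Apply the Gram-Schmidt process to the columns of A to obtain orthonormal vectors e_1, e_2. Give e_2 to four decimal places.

e_2 = (-0.0055, 0.6646, -0.1994, 0.7200)

v_1 = (4, 1, -4, -2); ‖v_1‖ = 6.0828, so e_1 = (0.6576, 0.1644, -0.6576, -0.3288).
e_1·v_2 = 0.6576·(-1) + 0.1644·3 + (-0.6576)·0 + (-0.3288)·4 = -1.4796.
u_2 = v_2 + 1.4796·e_1 = (-0.0270, 3.2432, -0.9730, 3.5135).
‖u_2‖ = 4.8796, so e_2 = (-0.0055, 0.6646, -0.1994, 0.7200).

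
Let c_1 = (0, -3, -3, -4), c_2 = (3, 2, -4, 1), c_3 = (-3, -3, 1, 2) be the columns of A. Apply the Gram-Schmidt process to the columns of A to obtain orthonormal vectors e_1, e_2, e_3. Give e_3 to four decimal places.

e_3 = (-0.3573, -0.5329, -0.3659, 0.6741)

c_1 = (0, -3, -3, -4); ‖c_1‖ = 5.8310, so e_1 = (0.0000, -0.5145, -0.5145, -0.6860).
e_1·c_2 = 0.0000·3 + (-0.5145)·2 + (-0.5145)·(-4) + (-0.6860)·1 = 0.3430.
u_2 = c_2 − 0.3430·e_1 = (3.0000, 2.1765, -3.8235, 1.2353).
‖u_2‖ = 5.4665, so e_2 = (0.5488, 0.3981, -0.6995, 0.2260).
e_1·c_3 = 0.0000·(-3) + (-0.5145)·(-3) + (-0.5145)·1 + (-0.6860)·2 = -0.3430; e_2·c_3 = 0.5488·(-3) + 0.3981·(-3) + (-0.6995)·1 + 0.2260·2 = -3.0883.
u_3 = c_3 + 0.3430·e_1 + 3.0883·e_2 = (-1.3051, -1.9469, -1.3366, 2.4626).
‖u_3‖ = 3.6530, so e_3 = (-0.3573, -0.5329, -0.3659, 0.6741).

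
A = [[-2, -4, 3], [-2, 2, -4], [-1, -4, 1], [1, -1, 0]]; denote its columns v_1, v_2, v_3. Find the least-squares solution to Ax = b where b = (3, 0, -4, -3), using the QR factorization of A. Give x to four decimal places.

x = (-1.9869, 1.8427, 1.9697)

v_1 = (-2, -2, -1, 1); ‖v_1‖ = 3.1623, so e_1 = (-0.6325, -0.6325, -0.3162, 0.3162).
e_1·v_2 = (-0.6325)·(-4) + (-0.6325)·2 + (-0.3162)·(-4) + 0.3162·(-1) = 2.2136.
u_2 = v_2 − 2.2136·e_1 = (-2.6000, 3.4000, -3.3000, -1.7000).
‖u_2‖ = 5.6657, so e_2 = (-0.4589, 0.6001, -0.5825, -0.3001).
e_1·v_3 = (-0.6325)·3 + (-0.6325)·(-4) + (-0.3162)·1 + 0.3162·0 = 0.3162; e_2·v_3 = (-0.4589)·3 + 0.6001·(-4) + (-0.5825)·1 + (-0.3001)·0 = -4.3596.
u_3 = v_3 − 0.3162·e_1 + 4.3596·e_2 = (1.1994, -1.1838, -1.4393, -1.4081).
‖u_3‖ = 2.6257, so e_3 = (0.4568, -0.4509, -0.5481, -0.5363).
Qᵀb = (-1.5811, 1.8533, 5.1718).
Back-substitute: x_3 = 5.1718/2.6257 = 1.9697.
x_2 = (1.8533 + 4.3596·1.9697)/5.6657 = 1.8427.
x_1 = (-1.5811 − 2.2136·1.8427 − 0.3162·1.9697)/3.1623 = -1.9869.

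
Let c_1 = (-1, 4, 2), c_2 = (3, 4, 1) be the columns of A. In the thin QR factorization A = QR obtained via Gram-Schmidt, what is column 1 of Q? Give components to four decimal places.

q_1 = c_1/‖c_1‖ = (-1, 4, 2)/4.5826 = (-0.2182, 0.8729, 0.4364).

q_1 = (-0.2182, 0.8729, 0.4364)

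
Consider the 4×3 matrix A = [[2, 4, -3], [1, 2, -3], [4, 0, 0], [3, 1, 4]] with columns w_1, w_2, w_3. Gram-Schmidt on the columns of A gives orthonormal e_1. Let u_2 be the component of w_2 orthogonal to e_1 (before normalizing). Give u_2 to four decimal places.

e_1 = w_1/‖w_1‖ = (2, 1, 4, 3)/5.4772 = (0.3651, 0.1826, 0.7303, 0.5477).
r_{12} = e_1·w_2 = 2.3735.
u_2 = w_2 − 2.3735·e_1 = (3.1333, 1.5667, -1.7333, -0.3000).

u_2 = (3.1333, 1.5667, -1.7333, -0.3000)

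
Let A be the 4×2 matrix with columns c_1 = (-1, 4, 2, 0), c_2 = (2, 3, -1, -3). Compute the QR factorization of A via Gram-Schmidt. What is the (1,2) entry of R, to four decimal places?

r_{12} = 1.7457

c_1 = (-1, 4, 2, 0); ‖c_1‖ = 4.5826, so e_1 = (-0.2182, 0.8729, 0.4364, 0.0000).
r_{12} = e_1·c_2 = 1.7457.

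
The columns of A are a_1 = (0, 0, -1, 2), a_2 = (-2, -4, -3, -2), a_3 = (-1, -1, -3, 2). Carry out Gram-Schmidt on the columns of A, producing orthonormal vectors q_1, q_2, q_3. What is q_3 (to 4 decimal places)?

q_3 = (-0.3408, 0.7157, -0.5453, -0.2726)

a_1 = (0, 0, -1, 2); ‖a_1‖ = 2.2361, so q_1 = (0.0000, 0.0000, -0.4472, 0.8944).
q_1·a_2 = 0.0000·(-2) + 0.0000·(-4) + (-0.4472)·(-3) + 0.8944·(-2) = -0.4472.
u_2 = a_2 + 0.4472·q_1 = (-2.0000, -4.0000, -3.2000, -1.6000).
‖u_2‖ = 5.7271, so q_2 = (-0.3492, -0.6984, -0.5587, -0.2794).
q_1·a_3 = 0.0000·(-1) + 0.0000·(-1) + (-0.4472)·(-3) + 0.8944·2 = 3.1305; q_2·a_3 = (-0.3492)·(-1) + (-0.6984)·(-1) + (-0.5587)·(-3) + (-0.2794)·2 = 2.1651.
u_3 = a_3 − 3.1305·q_1 − 2.1651·q_2 = (-0.2439, 0.5122, -0.3902, -0.1951).
‖u_3‖ = 0.7157, so q_3 = (-0.3408, 0.7157, -0.5453, -0.2726).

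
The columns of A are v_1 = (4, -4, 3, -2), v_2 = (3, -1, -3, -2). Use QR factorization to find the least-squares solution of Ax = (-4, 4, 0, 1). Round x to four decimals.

v_1 = (4, -4, 3, -2); ‖v_1‖ = 6.7082, so q_1 = (0.5963, -0.5963, 0.4472, -0.2981).
q_1·v_2 = 0.5963·3 + (-0.5963)·(-1) + 0.4472·(-3) + (-0.2981)·(-2) = 1.6398.
u_2 = v_2 − 1.6398·q_1 = (2.0222, -0.0222, -3.7333, -1.5111).
‖u_2‖ = 4.5068, so q_2 = (0.4487, -0.0049, -0.8284, -0.3353).
Qᵀb = (-5.0684, -2.1498).
Back-substitute: x_2 = -2.1498/4.5068 = -0.4770.
x_1 = (-5.0684 − 1.6398·(-0.4770))/6.7082 = -0.6389.

x = (-0.6389, -0.4770)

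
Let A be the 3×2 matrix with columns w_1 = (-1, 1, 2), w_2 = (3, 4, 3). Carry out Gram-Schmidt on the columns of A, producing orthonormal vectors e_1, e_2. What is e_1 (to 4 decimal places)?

e_1 = (-0.4082, 0.4082, 0.8165)

w_1 = (-1, 1, 2); ‖w_1‖ = 2.4495, so e_1 = (-0.4082, 0.4082, 0.8165).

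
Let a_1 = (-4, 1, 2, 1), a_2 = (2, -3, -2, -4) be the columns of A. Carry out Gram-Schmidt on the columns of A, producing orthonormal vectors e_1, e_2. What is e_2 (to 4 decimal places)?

e_2 = (-0.3571, -0.5245, -0.0670, -0.7700)

a_1 = (-4, 1, 2, 1); ‖a_1‖ = 4.6904, so e_1 = (-0.8528, 0.2132, 0.4264, 0.2132).
e_1·a_2 = (-0.8528)·2 + 0.2132·(-3) + 0.4264·(-2) + 0.2132·(-4) = -4.0508.
u_2 = a_2 + 4.0508·e_1 = (-1.4545, -2.1364, -0.2727, -3.1364).
‖u_2‖ = 4.0732, so e_2 = (-0.3571, -0.5245, -0.0670, -0.7700).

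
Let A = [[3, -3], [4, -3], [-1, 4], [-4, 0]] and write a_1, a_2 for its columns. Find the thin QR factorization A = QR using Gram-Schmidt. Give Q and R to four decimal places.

Q = [[0.4629, -0.2777], [0.6172, -0.1416], [-0.1543, 0.7787], [-0.6172, -0.5445]], R = [[6.4807, -3.8576], [0.0000, 4.3725]]

a_1 = (3, 4, -1, -4); ‖a_1‖ = 6.4807, so e_1 = (0.4629, 0.6172, -0.1543, -0.6172).
e_1·a_2 = 0.4629·(-3) + 0.6172·(-3) + (-0.1543)·4 + (-0.6172)·0 = -3.8576.
u_2 = a_2 + 3.8576·e_1 = (-1.2143, -0.6190, 3.4048, -2.3810).
‖u_2‖ = 4.3725, so e_2 = (-0.2777, -0.1416, 0.7787, -0.5445).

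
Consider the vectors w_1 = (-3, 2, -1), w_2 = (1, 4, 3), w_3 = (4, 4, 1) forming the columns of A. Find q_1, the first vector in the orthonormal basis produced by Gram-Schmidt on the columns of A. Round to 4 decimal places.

q_1 = (-0.8018, 0.5345, -0.2673)

w_1 = (-3, 2, -1); ‖w_1‖ = 3.7417, so q_1 = (-0.8018, 0.5345, -0.2673).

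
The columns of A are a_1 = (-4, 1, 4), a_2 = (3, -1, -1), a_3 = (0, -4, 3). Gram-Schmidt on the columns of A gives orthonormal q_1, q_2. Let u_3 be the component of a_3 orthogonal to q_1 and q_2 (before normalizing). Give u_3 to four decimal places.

u_3 = (-1.1757, -3.1351, -0.3919)

a_1 = (-4, 1, 4); ‖a_1‖ = 5.7446, so q_1 = (-0.6963, 0.1741, 0.6963).
q_1·a_2 = (-0.6963)·3 + 0.1741·(-1) + 0.6963·(-1) = -2.9593.
u_2 = a_2 + 2.9593·q_1 = (0.9394, -0.4848, 1.0606).
‖u_2‖ = 1.4975, so q_2 = (0.6273, -0.3238, 0.7083).
q_1·a_3 = (-0.6963)·0 + 0.1741·(-4) + 0.6963·3 = 1.3926; q_2·a_3 = 0.6273·0 + (-0.3238)·(-4) + 0.7083·3 = 3.4199.
u_3 = a_3 − 1.3926·q_1 − 3.4199·q_2 = (-1.1757, -3.1351, -0.3919).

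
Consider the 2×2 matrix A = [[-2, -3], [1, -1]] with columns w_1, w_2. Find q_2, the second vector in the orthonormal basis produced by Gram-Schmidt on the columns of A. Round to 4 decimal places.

q_2 = (-0.4472, -0.8944)

q_1 = w_1/‖w_1‖ = (-2, 1)/2.2361 = (-0.8944, 0.4472).
r_{12} = q_1·w_2 = 2.2361.
u_2 = w_2 − 2.2361·q_1 = (-1.0000, -2.0000).
‖u_2‖ = 2.2361, so q_2 = (-0.4472, -0.8944).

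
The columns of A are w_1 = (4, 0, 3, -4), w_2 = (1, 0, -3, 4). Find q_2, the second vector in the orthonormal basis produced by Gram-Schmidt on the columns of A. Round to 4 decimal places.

q_2 = (0.7809, 0.0000, -0.3748, 0.4998)

w_1 = (4, 0, 3, -4); ‖w_1‖ = 6.4031, so q_1 = (0.6247, 0.0000, 0.4685, -0.6247).
q_1·w_2 = 0.6247·1 + 0.0000·0 + 0.4685·(-3) + (-0.6247)·4 = -3.2796.
u_2 = w_2 + 3.2796·q_1 = (3.0488, 0.0000, -1.4634, 1.9512).
‖u_2‖ = 3.9043, so q_2 = (0.7809, 0.0000, -0.3748, 0.4998).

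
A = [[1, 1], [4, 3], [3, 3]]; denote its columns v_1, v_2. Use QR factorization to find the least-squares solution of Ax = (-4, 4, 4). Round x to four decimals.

x = (1.6000, -0.8000)

e_1 = v_1/‖v_1‖ = (1, 4, 3)/5.0990 = (0.1961, 0.7845, 0.5883).
r_{12} = e_1·v_2 = 4.3146.
u_2 = v_2 − 4.3146·e_1 = (0.1538, -0.3846, 0.4615).
‖u_2‖ = 0.6202, so e_2 = (0.2481, -0.6202, 0.7442).
Qᵀb = (4.7068, -0.4961).
Back-substitute: x_2 = -0.4961/0.6202 = -0.8000.
x_1 = (4.7068 − 4.3146·(-0.8000))/5.0990 = 1.6000.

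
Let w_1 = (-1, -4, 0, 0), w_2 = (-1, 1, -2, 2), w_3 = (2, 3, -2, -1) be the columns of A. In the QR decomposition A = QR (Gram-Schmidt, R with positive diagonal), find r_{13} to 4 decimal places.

r_{13} = -3.3955

w_1 = (-1, -4, 0, 0); ‖w_1‖ = 4.1231, so q_1 = (-0.2425, -0.9701, 0.0000, 0.0000).
r_{13} = q_1·w_3 = -3.3955.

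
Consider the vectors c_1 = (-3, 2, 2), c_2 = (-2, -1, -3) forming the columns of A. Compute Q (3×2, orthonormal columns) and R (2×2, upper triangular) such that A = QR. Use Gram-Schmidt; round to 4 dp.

e_1 = c_1/‖c_1‖ = (-3, 2, 2)/4.1231 = (-0.7276, 0.4851, 0.4851).
r_{12} = e_1·c_2 = -0.4851.
u_2 = c_2 + 0.4851·e_1 = (-2.3529, -0.7647, -2.7647).
‖u_2‖ = 3.7101, so e_2 = (-0.6342, -0.2061, -0.7452).

Q = [[-0.7276, -0.6342], [0.4851, -0.2061], [0.4851, -0.7452]], R = [[4.1231, -0.4851], [0.0000, 3.7101]]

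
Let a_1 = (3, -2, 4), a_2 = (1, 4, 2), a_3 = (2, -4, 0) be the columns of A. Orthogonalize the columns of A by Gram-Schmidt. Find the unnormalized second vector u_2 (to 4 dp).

u_2 = (0.6897, 4.2069, 1.5862)

a_1 = (3, -2, 4); ‖a_1‖ = 5.3852, so q_1 = (0.5571, -0.3714, 0.7428).
q_1·a_2 = 0.5571·1 + (-0.3714)·4 + 0.7428·2 = 0.5571.
u_2 = a_2 − 0.5571·q_1 = (0.6897, 4.2069, 1.5862).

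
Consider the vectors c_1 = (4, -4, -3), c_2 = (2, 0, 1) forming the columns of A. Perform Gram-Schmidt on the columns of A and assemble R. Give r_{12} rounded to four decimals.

r_{12} = 0.7809

q_1 = c_1/‖c_1‖ = (4, -4, -3)/6.4031 = (0.6247, -0.6247, -0.4685).
r_{12} = q_1·c_2 = 0.7809.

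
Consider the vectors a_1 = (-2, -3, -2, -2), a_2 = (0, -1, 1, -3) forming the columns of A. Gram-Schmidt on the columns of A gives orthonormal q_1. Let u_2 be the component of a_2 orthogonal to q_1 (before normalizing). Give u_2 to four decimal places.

q_1 = a_1/‖a_1‖ = (-2, -3, -2, -2)/4.5826 = (-0.4364, -0.6547, -0.4364, -0.4364).
r_{12} = q_1·a_2 = 1.5275.
u_2 = a_2 − 1.5275·q_1 = (0.6667, 0.0000, 1.6667, -2.3333).

u_2 = (0.6667, 0.0000, 1.6667, -2.3333)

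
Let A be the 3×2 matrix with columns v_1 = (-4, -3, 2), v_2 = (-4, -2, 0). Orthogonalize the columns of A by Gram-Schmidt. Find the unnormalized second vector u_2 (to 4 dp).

u_2 = (-0.9655, 0.2759, -1.5172)

v_1 = (-4, -3, 2); ‖v_1‖ = 5.3852, so e_1 = (-0.7428, -0.5571, 0.3714).
e_1·v_2 = (-0.7428)·(-4) + (-0.5571)·(-2) + 0.3714·0 = 4.0853.
u_2 = v_2 − 4.0853·e_1 = (-0.9655, 0.2759, -1.5172).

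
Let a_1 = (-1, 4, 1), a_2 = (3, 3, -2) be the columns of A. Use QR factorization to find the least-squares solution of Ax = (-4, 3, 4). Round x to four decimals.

x = (1.4899, -0.9741)

a_1 = (-1, 4, 1); ‖a_1‖ = 4.2426, so q_1 = (-0.2357, 0.9428, 0.2357).
q_1·a_2 = (-0.2357)·3 + 0.9428·3 + 0.2357·(-2) = 1.6499.
u_2 = a_2 − 1.6499·q_1 = (3.3889, 1.4444, -2.3889).
‖u_2‖ = 4.3906, so q_2 = (0.7718, 0.3290, -0.5441).
Qᵀb = (4.7140, -4.2768).
Back-substitute: x_2 = -4.2768/4.3906 = -0.9741.
x_1 = (4.7140 − 1.6499·(-0.9741))/4.2426 = 1.4899.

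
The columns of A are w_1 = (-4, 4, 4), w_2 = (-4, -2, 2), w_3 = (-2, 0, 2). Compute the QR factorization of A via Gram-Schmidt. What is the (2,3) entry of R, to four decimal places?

r_{23} = 1.5430

w_1 = (-4, 4, 4); ‖w_1‖ = 6.9282, so e_1 = (-0.5774, 0.5774, 0.5774).
e_1·w_2 = (-0.5774)·(-4) + 0.5774·(-2) + 0.5774·2 = 2.3094.
u_2 = w_2 − 2.3094·e_1 = (-2.6667, -3.3333, 0.6667).
‖u_2‖ = 4.3205, so e_2 = (-0.6172, -0.7715, 0.1543).
r_{23} = e_2·w_3 = 1.5430.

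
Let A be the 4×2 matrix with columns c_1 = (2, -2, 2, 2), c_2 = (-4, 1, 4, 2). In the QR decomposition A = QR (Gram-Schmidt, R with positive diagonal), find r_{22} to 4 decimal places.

r_{22} = 6.0622

c_1 = (2, -2, 2, 2); ‖c_1‖ = 4.0000, so q_1 = (0.5000, -0.5000, 0.5000, 0.5000).
q_1·c_2 = 0.5000·(-4) + (-0.5000)·1 + 0.5000·4 + 0.5000·2 = 0.5000.
u_2 = c_2 − 0.5000·q_1 = (-4.2500, 1.2500, 3.7500, 1.7500).
r_{22} = ‖u_2‖ = 6.0622.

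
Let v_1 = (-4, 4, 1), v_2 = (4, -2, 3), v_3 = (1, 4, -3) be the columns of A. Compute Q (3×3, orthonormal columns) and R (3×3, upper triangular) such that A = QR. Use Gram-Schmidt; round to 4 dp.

Q = [[-0.6963, 0.3678, 0.6163], [0.6963, 0.1379, 0.7044], [0.1741, 0.9196, -0.3522]], R = [[5.7446, -3.6556, 1.5667], [0.0000, 3.9543, -1.8392], [0.0000, 0.0000, 4.4903]]

v_1 = (-4, 4, 1); ‖v_1‖ = 5.7446, so e_1 = (-0.6963, 0.6963, 0.1741).
e_1·v_2 = (-0.6963)·4 + 0.6963·(-2) + 0.1741·3 = -3.6556.
u_2 = v_2 + 3.6556·e_1 = (1.4545, 0.5455, 3.6364).
‖u_2‖ = 3.9543, so e_2 = (0.3678, 0.1379, 0.9196).
e_1·v_3 = (-0.6963)·1 + 0.6963·4 + 0.1741·(-3) = 1.5667; e_2·v_3 = 0.3678·1 + 0.1379·4 + 0.9196·(-3) = -1.8392.
u_3 = v_3 − 1.5667·e_1 + 1.8392·e_2 = (2.7674, 3.1628, -1.5814).
‖u_3‖ = 4.4903, so e_3 = (0.6163, 0.7044, -0.3522).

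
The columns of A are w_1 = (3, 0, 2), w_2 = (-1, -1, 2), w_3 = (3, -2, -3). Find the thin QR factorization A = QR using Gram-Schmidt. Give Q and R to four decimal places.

w_1 = (3, 0, 2); ‖w_1‖ = 3.6056, so q_1 = (0.8321, 0.0000, 0.5547).
q_1·w_2 = 0.8321·(-1) + 0.0000·(-1) + 0.5547·2 = 0.2774.
u_2 = w_2 − 0.2774·q_1 = (-1.2308, -1.0000, 1.8462).
‖u_2‖ = 2.4337, so q_2 = (-0.5057, -0.4109, 0.7586).
q_1·w_3 = 0.8321·3 + 0.0000·(-2) + 0.5547·(-3) = 0.8321; q_2·w_3 = (-0.5057)·3 + (-0.4109)·(-2) + 0.7586·(-3) = -2.9711.
u_3 = w_3 − 0.8321·q_1 + 2.9711·q_2 = (0.8052, -3.2208, -1.2078).
‖u_3‖ = 3.5328, so q_3 = (0.2279, -0.9117, -0.3419).

Q = [[0.8321, -0.5057, 0.2279], [0.0000, -0.4109, -0.9117], [0.5547, 0.7586, -0.3419]], R = [[3.6056, 0.2774, 0.8321], [0.0000, 2.4337, -2.9711], [0.0000, 0.0000, 3.5328]]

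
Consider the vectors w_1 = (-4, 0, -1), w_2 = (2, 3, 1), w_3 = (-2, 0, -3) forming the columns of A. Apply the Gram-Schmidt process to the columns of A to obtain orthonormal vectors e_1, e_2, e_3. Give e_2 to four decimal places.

e_1 = w_1/‖w_1‖ = (-4, 0, -1)/4.1231 = (-0.9701, 0.0000, -0.2425).
r_{12} = e_1·w_2 = -2.1828.
u_2 = w_2 + 2.1828·e_1 = (-0.1176, 3.0000, 0.4706).
‖u_2‖ = 3.0390, so e_2 = (-0.0387, 0.9872, 0.1549).

e_2 = (-0.0387, 0.9872, 0.1549)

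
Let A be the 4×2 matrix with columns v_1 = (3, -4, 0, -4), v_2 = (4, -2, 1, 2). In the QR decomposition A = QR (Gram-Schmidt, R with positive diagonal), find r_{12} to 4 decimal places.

r_{12} = 1.8741

e_1 = v_1/‖v_1‖ = (3, -4, 0, -4)/6.4031 = (0.4685, -0.6247, 0.0000, -0.6247).
r_{12} = e_1·v_2 = 1.8741.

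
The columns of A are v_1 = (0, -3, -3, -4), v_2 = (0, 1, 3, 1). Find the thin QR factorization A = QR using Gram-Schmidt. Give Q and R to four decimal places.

Q = [[0.0000, 0.0000], [-0.5145, -0.2210], [-0.5145, 0.8525], [-0.6860, -0.4736]], R = [[5.8310, -2.7440], [0.0000, 1.8630]]

v_1 = (0, -3, -3, -4); ‖v_1‖ = 5.8310, so q_1 = (0.0000, -0.5145, -0.5145, -0.6860).
q_1·v_2 = 0.0000·0 + (-0.5145)·1 + (-0.5145)·3 + (-0.6860)·1 = -2.7440.
u_2 = v_2 + 2.7440·q_1 = (0.0000, -0.4118, 1.5882, -0.8824).
‖u_2‖ = 1.8630, so q_2 = (0.0000, -0.2210, 0.8525, -0.4736).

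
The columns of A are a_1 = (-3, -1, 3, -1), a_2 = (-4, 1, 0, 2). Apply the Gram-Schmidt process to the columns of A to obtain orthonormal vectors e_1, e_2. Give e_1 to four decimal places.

e_1 = a_1/‖a_1‖ = (-3, -1, 3, -1)/4.4721 = (-0.6708, -0.2236, 0.6708, -0.2236).

e_1 = (-0.6708, -0.2236, 0.6708, -0.2236)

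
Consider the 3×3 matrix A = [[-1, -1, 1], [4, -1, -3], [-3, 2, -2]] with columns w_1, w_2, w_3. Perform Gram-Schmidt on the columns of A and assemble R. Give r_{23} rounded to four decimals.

r_{23} = -2.6042

w_1 = (-1, 4, -3); ‖w_1‖ = 5.0990, so q_1 = (-0.1961, 0.7845, -0.5883).
q_1·w_2 = (-0.1961)·(-1) + 0.7845·(-1) + (-0.5883)·2 = -1.7650.
u_2 = w_2 + 1.7650·q_1 = (-1.3462, 0.3846, 0.9615).
‖u_2‖ = 1.6984, so q_2 = (-0.7926, 0.2265, 0.5661).
r_{23} = q_2·w_3 = -2.6042.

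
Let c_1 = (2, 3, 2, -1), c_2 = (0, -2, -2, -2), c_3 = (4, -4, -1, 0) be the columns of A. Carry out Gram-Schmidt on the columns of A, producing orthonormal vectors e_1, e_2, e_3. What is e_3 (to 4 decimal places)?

c_1 = (2, 3, 2, -1); ‖c_1‖ = 4.2426, so e_1 = (0.4714, 0.7071, 0.4714, -0.2357).
e_1·c_2 = 0.4714·0 + 0.7071·(-2) + 0.4714·(-2) + (-0.2357)·(-2) = -1.8856.
u_2 = c_2 + 1.8856·e_1 = (0.8889, -0.6667, -1.1111, -2.4444).
‖u_2‖ = 2.9059, so e_2 = (0.3059, -0.2294, -0.3824, -0.8412).
e_1·c_3 = 0.4714·4 + 0.7071·(-4) + 0.4714·(-1) + (-0.2357)·0 = -1.4142; e_2·c_3 = 0.3059·4 + (-0.2294)·(-4) + (-0.3824)·(-1) + (-0.8412)·0 = 2.5236.
u_3 = c_3 + 1.4142·e_1 − 2.5236·e_2 = (3.8947, -2.4211, 0.6316, 1.7895).
‖u_3‖ = 4.9630, so e_3 = (0.7848, -0.4878, 0.1273, 0.3606).

e_3 = (0.7848, -0.4878, 0.1273, 0.3606)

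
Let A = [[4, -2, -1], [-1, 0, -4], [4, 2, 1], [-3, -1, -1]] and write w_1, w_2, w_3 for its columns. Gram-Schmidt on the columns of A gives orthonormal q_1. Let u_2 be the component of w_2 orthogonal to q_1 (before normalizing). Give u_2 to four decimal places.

u_2 = (-2.2857, 0.0714, 1.7143, -0.7857)

w_1 = (4, -1, 4, -3); ‖w_1‖ = 6.4807, so q_1 = (0.6172, -0.1543, 0.6172, -0.4629).
q_1·w_2 = 0.6172·(-2) + (-0.1543)·0 + 0.6172·2 + (-0.4629)·(-1) = 0.4629.
u_2 = w_2 − 0.4629·q_1 = (-2.2857, 0.0714, 1.7143, -0.7857).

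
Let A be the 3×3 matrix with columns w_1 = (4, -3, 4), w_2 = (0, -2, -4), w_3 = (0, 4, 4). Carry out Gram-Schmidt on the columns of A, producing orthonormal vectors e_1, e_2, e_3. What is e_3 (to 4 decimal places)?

e_3 = (0.7454, 0.5963, -0.2981)

e_1 = w_1/‖w_1‖ = (4, -3, 4)/6.4031 = (0.6247, -0.4685, 0.6247).
r_{12} = e_1·w_2 = -1.5617.
u_2 = w_2 + 1.5617·e_1 = (0.9756, -2.7317, -3.0244).
‖u_2‖ = 4.1906, so e_2 = (0.2328, -0.6519, -0.7217).
r_{13} = e_1·w_3 = 0.6247; r_{23} = e_2·w_3 = -5.4943.
u_3 = w_3 − 0.6247·e_1 + 5.4943·e_2 = (0.8889, 0.7111, -0.3556).
‖u_3‖ = 1.1926, so e_3 = (0.7454, 0.5963, -0.2981).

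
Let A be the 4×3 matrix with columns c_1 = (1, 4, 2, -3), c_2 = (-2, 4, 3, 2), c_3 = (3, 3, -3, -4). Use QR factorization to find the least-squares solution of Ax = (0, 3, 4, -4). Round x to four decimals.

x = (1.8119, -0.5226, -0.7163)

c_1 = (1, 4, 2, -3); ‖c_1‖ = 5.4772, so q_1 = (0.1826, 0.7303, 0.3651, -0.5477).
q_1·c_2 = 0.1826·(-2) + 0.7303·4 + 0.3651·3 + (-0.5477)·2 = 2.5560.
u_2 = c_2 − 2.5560·q_1 = (-2.4667, 2.1333, 2.0667, 3.4000).
‖u_2‖ = 5.1446, so q_2 = (-0.4795, 0.4147, 0.4017, 0.6609).
q_1·c_3 = 0.1826·3 + 0.7303·3 + 0.3651·(-3) + (-0.5477)·(-4) = 3.8341; q_2·c_3 = (-0.4795)·3 + 0.4147·3 + 0.4017·(-3) + 0.6609·(-4) = -4.0431.
u_3 = c_3 − 3.8341·q_1 + 4.0431·q_2 = (0.3615, 1.8766, -2.7758, 0.7720).
‖u_3‖ = 3.4574, so q_3 = (0.1045, 0.5428, -0.8029, 0.2233).
Qᵀb = (5.8424, 0.2073, -2.4764).
Back-substitute: x_3 = -2.4764/3.4574 = -0.7163.
x_2 = (0.2073 + 4.0431·(-0.7163))/5.1446 = -0.5226.
x_1 = (5.8424 − 2.5560·(-0.5226) − 3.8341·(-0.7163))/5.4772 = 1.8119.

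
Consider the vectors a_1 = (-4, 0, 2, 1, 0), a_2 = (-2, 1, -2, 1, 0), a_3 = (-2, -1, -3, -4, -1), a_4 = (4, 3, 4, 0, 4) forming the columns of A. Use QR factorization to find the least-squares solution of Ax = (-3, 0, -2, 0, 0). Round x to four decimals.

a_1 = (-4, 0, 2, 1, 0); ‖a_1‖ = 4.5826, so e_1 = (-0.8729, 0.0000, 0.4364, 0.2182, 0.0000).
e_1·a_2 = (-0.8729)·(-2) + 0.0000·1 + 0.4364·(-2) + 0.2182·1 + 0.0000·0 = 1.0911.
u_2 = a_2 − 1.0911·e_1 = (-1.0476, 1.0000, -2.4762, 0.7619, 0.0000).
‖u_2‖ = 2.9681, so e_2 = (-0.3530, 0.3369, -0.8343, 0.2567, 0.0000).
e_1·a_3 = (-0.8729)·(-2) + 0.0000·(-1) + 0.4364·(-3) + 0.2182·(-4) + 0.0000·(-1) = -0.4364; e_2·a_3 = (-0.3530)·(-2) + 0.3369·(-1) + (-0.8343)·(-3) + 0.2567·(-4) + 0.0000·(-1) = 1.8450.
u_3 = a_3 + 0.4364·e_1 − 1.8450·e_2 = (-1.7297, -1.6216, -1.2703, -4.3784, -1.0000).
‖u_3‖ = 5.2350, so e_3 = (-0.3304, -0.3098, -0.2426, -0.8364, -0.1910).
e_1·a_4 = (-0.8729)·4 + 0.0000·3 + 0.4364·4 + 0.2182·0 + 0.0000·4 = -1.7457; e_2·a_4 = (-0.3530)·4 + 0.3369·3 + (-0.8343)·4 + 0.2567·0 + 0.0000·4 = -3.7382; e_3·a_4 = (-0.3304)·4 + (-0.3098)·3 + (-0.2426)·4 + (-0.8364)·0 + (-0.1910)·4 = -3.9856.
u_4 = a_4 + 1.7457·e_1 + 3.7382·e_2 + 3.9856·e_3 = (-0.1602, 3.0249, 0.6761, -1.9929, 3.2387).
‖u_4‖ = 4.9085, so e_4 = (-0.0326, 0.6163, 0.1377, -0.4060, 0.6598).
Qᵀb = (1.7457, 2.7274, 1.4765, -0.1776).
Back-substitute: x_4 = -0.1776/4.9085 = -0.0362.
x_3 = (1.4765 + 3.9856·(-0.0362))/5.2350 = 0.2545.
x_2 = (2.7274 − 1.8450·0.2545 + 3.7382·(-0.0362))/2.9681 = 0.7151.
x_1 = (1.7457 − 1.0911·0.7151 + 0.4364·0.2545 + 1.7457·(-0.0362))/4.5826 = 0.2211.

x = (0.2211, 0.7151, 0.2545, -0.0362)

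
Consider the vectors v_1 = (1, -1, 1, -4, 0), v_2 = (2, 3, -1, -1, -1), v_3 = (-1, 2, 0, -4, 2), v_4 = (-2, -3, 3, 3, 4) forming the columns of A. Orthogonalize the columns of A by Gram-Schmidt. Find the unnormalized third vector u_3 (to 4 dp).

v_1 = (1, -1, 1, -4, 0); ‖v_1‖ = 4.3589, so q_1 = (0.2294, -0.2294, 0.2294, -0.9177, 0.0000).
q_1·v_2 = 0.2294·2 + (-0.2294)·3 + 0.2294·(-1) + (-0.9177)·(-1) + 0.0000·(-1) = 0.4588.
u_2 = v_2 − 0.4588·q_1 = (1.8947, 3.1053, -1.1053, -0.5789, -1.0000).
‖u_2‖ = 3.9736, so q_2 = (0.4768, 0.7815, -0.2782, -0.1457, -0.2517).
q_1·v_3 = 0.2294·(-1) + (-0.2294)·2 + 0.2294·0 + (-0.9177)·(-4) + 0.0000·2 = 2.9824; q_2·v_3 = 0.4768·(-1) + 0.7815·2 + (-0.2782)·0 + (-0.1457)·(-4) + (-0.2517)·2 = 1.1656.
u_3 = v_3 − 2.9824·q_1 − 1.1656·q_2 = (-2.2400, 1.7733, -0.3600, -1.0933, 2.2933).

u_3 = (-2.2400, 1.7733, -0.3600, -1.0933, 2.2933)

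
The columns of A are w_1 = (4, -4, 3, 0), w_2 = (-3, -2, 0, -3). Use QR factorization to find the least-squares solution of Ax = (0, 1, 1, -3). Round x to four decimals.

w_1 = (4, -4, 3, 0); ‖w_1‖ = 6.4031, so q_1 = (0.6247, -0.6247, 0.4685, 0.0000).
q_1·w_2 = 0.6247·(-3) + (-0.6247)·(-2) + 0.4685·0 + 0.0000·(-3) = -0.6247.
u_2 = w_2 + 0.6247·q_1 = (-2.6098, -2.3902, 0.2927, -3.0000).
‖u_2‖ = 4.6486, so q_2 = (-0.5614, -0.5142, 0.0630, -0.6454).
Qᵀb = (-0.1562, 1.4848).
Back-substitute: x_2 = 1.4848/4.6486 = 0.3194.
x_1 = (-0.1562 + 0.6247·0.3194)/6.4031 = 0.0068.

x = (0.0068, 0.3194)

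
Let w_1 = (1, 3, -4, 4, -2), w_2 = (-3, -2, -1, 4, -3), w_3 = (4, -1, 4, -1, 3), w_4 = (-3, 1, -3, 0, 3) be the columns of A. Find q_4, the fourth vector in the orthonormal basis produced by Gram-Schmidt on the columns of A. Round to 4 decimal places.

w_1 = (1, 3, -4, 4, -2); ‖w_1‖ = 6.7823, so q_1 = (0.1474, 0.4423, -0.5898, 0.5898, -0.2949).
q_1·w_2 = 0.1474·(-3) + 0.4423·(-2) + (-0.5898)·(-1) + 0.5898·4 + (-0.2949)·(-3) = 2.5065.
u_2 = w_2 − 2.5065·q_1 = (-3.3696, -3.1087, 0.4783, 2.5217, -2.2609).
‖u_2‖ = 5.7199, so q_2 = (-0.5891, -0.5435, 0.0836, 0.4409, -0.3953).
q_1·w_3 = 0.1474·4 + 0.4423·(-1) + (-0.5898)·4 + 0.5898·(-1) + (-0.2949)·3 = -3.6860; q_2·w_3 = (-0.5891)·4 + (-0.5435)·(-1) + 0.0836·4 + 0.4409·(-1) + (-0.3953)·3 = -3.1051.
u_3 = w_3 + 3.6860·q_1 + 3.1051·q_2 = (2.7143, -1.0571, 2.0857, 2.5429, 0.6857).
‖u_3‖ = 4.4465, so q_3 = (0.6104, -0.2377, 0.4691, 0.5719, 0.1542).
q_1·w_4 = 0.1474·(-3) + 0.4423·1 + (-0.5898)·(-3) + 0.5898·0 + (-0.2949)·3 = 0.8847; q_2·w_4 = (-0.5891)·(-3) + (-0.5435)·1 + 0.0836·(-3) + 0.4409·0 + (-0.3953)·3 = -0.2128; q_3·w_4 = 0.6104·(-3) + (-0.2377)·1 + 0.4691·(-3) + 0.5719·0 + 0.1542·3 = -3.0136.
u_4 = w_4 − 0.8847·q_1 + 0.2128·q_2 + 3.0136·q_3 = (-1.4162, -0.2235, -1.0469, 1.2955, 3.6415).
‖u_4‖ = 4.2533, so q_4 = (-0.3330, -0.0525, -0.2461, 0.3046, 0.8562).

q_4 = (-0.3330, -0.0525, -0.2461, 0.3046, 0.8562)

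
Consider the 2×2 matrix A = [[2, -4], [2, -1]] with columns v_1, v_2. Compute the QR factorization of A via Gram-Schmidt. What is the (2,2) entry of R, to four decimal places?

r_{22} = 2.1213

q_1 = v_1/‖v_1‖ = (2, 2)/2.8284 = (0.7071, 0.7071).
r_{12} = q_1·v_2 = -3.5355.
u_2 = v_2 + 3.5355·q_1 = (-1.5000, 1.5000).
r_{22} = ‖u_2‖ = 2.1213.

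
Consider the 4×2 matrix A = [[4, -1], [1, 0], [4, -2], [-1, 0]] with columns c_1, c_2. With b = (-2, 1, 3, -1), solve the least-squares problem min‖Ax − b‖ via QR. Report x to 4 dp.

e_1 = c_1/‖c_1‖ = (4, 1, 4, -1)/5.8310 = (0.6860, 0.1715, 0.6860, -0.1715).
r_{12} = e_1·c_2 = -2.0580.
u_2 = c_2 + 2.0580·e_1 = (0.4118, 0.3529, -0.5882, -0.3529).
‖u_2‖ = 0.8745, so e_2 = (0.4709, 0.4036, -0.6727, -0.4036).
Qᵀb = (1.0290, -2.1526).
Back-substitute: x_2 = -2.1526/0.8745 = -2.4615.
x_1 = (1.0290 + 2.0580·(-2.4615))/5.8310 = -0.6923.

x = (-0.6923, -2.4615)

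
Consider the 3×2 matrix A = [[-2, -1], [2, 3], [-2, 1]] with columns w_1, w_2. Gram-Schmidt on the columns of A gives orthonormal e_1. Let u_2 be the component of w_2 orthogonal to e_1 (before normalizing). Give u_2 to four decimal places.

e_1 = w_1/‖w_1‖ = (-2, 2, -2)/3.4641 = (-0.5774, 0.5774, -0.5774).
r_{12} = e_1·w_2 = 1.7321.
u_2 = w_2 − 1.7321·e_1 = (0.0000, 2.0000, 2.0000).

u_2 = (0.0000, 2.0000, 2.0000)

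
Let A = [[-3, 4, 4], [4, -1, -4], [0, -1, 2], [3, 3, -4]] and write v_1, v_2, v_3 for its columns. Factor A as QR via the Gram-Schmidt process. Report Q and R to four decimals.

e_1 = v_1/‖v_1‖ = (-3, 4, 0, 3)/5.8310 = (-0.5145, 0.6860, 0.0000, 0.5145).
r_{12} = e_1·v_2 = -1.2005.
u_2 = v_2 + 1.2005·e_1 = (3.3824, -0.1765, -1.0000, 3.6176).
‖u_2‖ = 5.0556, so e_2 = (0.6690, -0.0349, -0.1978, 0.7156).
r_{13} = e_1·v_3 = -6.8599; r_{23} = e_2·v_3 = -0.4421.
u_3 = v_3 + 6.8599·e_1 + 0.4421·e_2 = (0.7664, 0.6904, 1.9125, -0.1542).
‖u_3‖ = 2.1785, so e_3 = (0.3518, 0.3169, 0.8779, -0.0708).

Q = [[-0.5145, 0.6690, 0.3518], [0.6860, -0.0349, 0.3169], [0.0000, -0.1978, 0.8779], [0.5145, 0.7156, -0.0708]], R = [[5.8310, -1.2005, -6.8599], [0.0000, 5.0556, -0.4421], [0.0000, 0.0000, 2.1785]]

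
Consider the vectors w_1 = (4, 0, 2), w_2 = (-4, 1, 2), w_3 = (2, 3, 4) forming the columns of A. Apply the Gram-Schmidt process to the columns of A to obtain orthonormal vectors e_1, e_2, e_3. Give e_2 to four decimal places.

e_2 = (-0.4307, 0.2692, 0.8614)

e_1 = w_1/‖w_1‖ = (4, 0, 2)/4.4721 = (0.8944, 0.0000, 0.4472).
r_{12} = e_1·w_2 = -2.6833.
u_2 = w_2 + 2.6833·e_1 = (-1.6000, 1.0000, 3.2000).
‖u_2‖ = 3.7148, so e_2 = (-0.4307, 0.2692, 0.8614).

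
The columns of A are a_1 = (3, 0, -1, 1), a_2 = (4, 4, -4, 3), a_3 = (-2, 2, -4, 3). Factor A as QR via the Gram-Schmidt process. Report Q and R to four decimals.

a_1 = (3, 0, -1, 1); ‖a_1‖ = 3.3166, so q_1 = (0.9045, 0.0000, -0.3015, 0.3015).
q_1·a_2 = 0.9045·4 + 0.0000·4 + (-0.3015)·(-4) + 0.3015·3 = 5.7287.
u_2 = a_2 − 5.7287·q_1 = (-1.1818, 4.0000, -2.2727, 1.2727).
‖u_2‖ = 4.9175, so q_2 = (-0.2403, 0.8134, -0.4622, 0.2588).
q_1·a_3 = 0.9045·(-2) + 0.0000·2 + (-0.3015)·(-4) + 0.3015·3 = 0.3015; q_2·a_3 = (-0.2403)·(-2) + 0.8134·2 + (-0.4622)·(-4) + 0.2588·3 = 4.7326.
u_3 = a_3 − 0.3015·q_1 − 4.7326·q_2 = (-1.1353, -1.8496, -1.7218, 1.6842).
‖u_3‖ = 3.2421, so q_3 = (-0.3502, -0.5705, -0.5311, 0.5195).

Q = [[0.9045, -0.2403, -0.3502], [0.0000, 0.8134, -0.5705], [-0.3015, -0.4622, -0.5311], [0.3015, 0.2588, 0.5195]], R = [[3.3166, 5.7287, 0.3015], [0.0000, 4.9175, 4.7326], [0.0000, 0.0000, 3.2421]]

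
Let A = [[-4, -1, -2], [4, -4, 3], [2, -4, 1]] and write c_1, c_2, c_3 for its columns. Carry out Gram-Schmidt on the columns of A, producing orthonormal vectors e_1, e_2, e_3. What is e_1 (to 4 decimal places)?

e_1 = (-0.6667, 0.6667, 0.3333)

c_1 = (-4, 4, 2); ‖c_1‖ = 6.0000, so e_1 = (-0.6667, 0.6667, 0.3333).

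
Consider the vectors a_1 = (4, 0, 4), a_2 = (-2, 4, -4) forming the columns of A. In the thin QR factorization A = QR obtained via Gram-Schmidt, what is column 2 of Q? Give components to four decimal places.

e_2 = (0.2357, 0.9428, -0.2357)

a_1 = (4, 0, 4); ‖a_1‖ = 5.6569, so e_1 = (0.7071, 0.0000, 0.7071).
e_1·a_2 = 0.7071·(-2) + 0.0000·4 + 0.7071·(-4) = -4.2426.
u_2 = a_2 + 4.2426·e_1 = (1.0000, 4.0000, -1.0000).
‖u_2‖ = 4.2426, so e_2 = (0.2357, 0.9428, -0.2357).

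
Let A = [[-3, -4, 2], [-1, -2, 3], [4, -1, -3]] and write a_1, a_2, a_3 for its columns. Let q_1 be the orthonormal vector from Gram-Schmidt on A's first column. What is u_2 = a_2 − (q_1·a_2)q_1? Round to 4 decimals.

u_2 = (-2.8462, -1.6154, -2.5385)

a_1 = (-3, -1, 4); ‖a_1‖ = 5.0990, so q_1 = (-0.5883, -0.1961, 0.7845).
q_1·a_2 = (-0.5883)·(-4) + (-0.1961)·(-2) + 0.7845·(-1) = 1.9612.
u_2 = a_2 − 1.9612·q_1 = (-2.8462, -1.6154, -2.5385).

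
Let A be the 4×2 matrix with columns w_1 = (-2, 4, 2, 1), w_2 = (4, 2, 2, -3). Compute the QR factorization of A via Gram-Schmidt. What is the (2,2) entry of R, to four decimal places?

r_{22} = 5.7411

q_1 = w_1/‖w_1‖ = (-2, 4, 2, 1)/5.0000 = (-0.4000, 0.8000, 0.4000, 0.2000).
r_{12} = q_1·w_2 = 0.2000.
u_2 = w_2 − 0.2000·q_1 = (4.0800, 1.8400, 1.9200, -3.0400).
r_{22} = ‖u_2‖ = 5.7411.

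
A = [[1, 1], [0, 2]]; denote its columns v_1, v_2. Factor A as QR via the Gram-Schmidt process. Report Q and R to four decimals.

v_1 = (1, 0); ‖v_1‖ = 1.0000, so e_1 = (1.0000, 0.0000).
e_1·v_2 = 1.0000·1 + 0.0000·2 = 1.0000.
u_2 = v_2 − 1.0000·e_1 = (0.0000, 2.0000).
‖u_2‖ = 2.0000, so e_2 = (0.0000, 1.0000).

Q = [[1.0000, 0.0000], [0.0000, 1.0000]], R = [[1.0000, 1.0000], [0.0000, 2.0000]]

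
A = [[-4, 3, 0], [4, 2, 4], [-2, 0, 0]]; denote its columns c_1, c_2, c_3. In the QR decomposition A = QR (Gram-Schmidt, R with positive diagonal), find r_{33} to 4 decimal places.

r_{33} = 1.1289

c_1 = (-4, 4, -2); ‖c_1‖ = 6.0000, so e_1 = (-0.6667, 0.6667, -0.3333).
e_1·c_2 = (-0.6667)·3 + 0.6667·2 + (-0.3333)·0 = -0.6667.
u_2 = c_2 + 0.6667·e_1 = (2.5556, 2.4444, -0.2222).
‖u_2‖ = 3.5434, so e_2 = (0.7212, 0.6899, -0.0627).
e_1·c_3 = (-0.6667)·0 + 0.6667·4 + (-0.3333)·0 = 2.6667; e_2·c_3 = 0.7212·0 + 0.6899·4 + (-0.0627)·0 = 2.7594.
u_3 = c_3 − 2.6667·e_1 − 2.7594·e_2 = (-0.2124, 0.3186, 1.0619).
r_{33} = ‖u_3‖ = 1.1289.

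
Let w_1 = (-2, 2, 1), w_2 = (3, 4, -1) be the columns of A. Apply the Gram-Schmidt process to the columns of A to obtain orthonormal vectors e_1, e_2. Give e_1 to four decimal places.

w_1 = (-2, 2, 1); ‖w_1‖ = 3.0000, so e_1 = (-0.6667, 0.6667, 0.3333).

e_1 = (-0.6667, 0.6667, 0.3333)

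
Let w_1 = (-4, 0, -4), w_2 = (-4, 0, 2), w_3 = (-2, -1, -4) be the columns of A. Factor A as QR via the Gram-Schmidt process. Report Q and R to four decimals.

Q = [[-0.7071, -0.7071, 0.0000], [0.0000, 0.0000, -1.0000], [-0.7071, 0.7071, 0.0000]], R = [[5.6569, 1.4142, 4.2426], [0.0000, 4.2426, -1.4142], [0.0000, 0.0000, 1.0000]]

w_1 = (-4, 0, -4); ‖w_1‖ = 5.6569, so e_1 = (-0.7071, 0.0000, -0.7071).
e_1·w_2 = (-0.7071)·(-4) + 0.0000·0 + (-0.7071)·2 = 1.4142.
u_2 = w_2 − 1.4142·e_1 = (-3.0000, 0.0000, 3.0000).
‖u_2‖ = 4.2426, so e_2 = (-0.7071, 0.0000, 0.7071).
e_1·w_3 = (-0.7071)·(-2) + 0.0000·(-1) + (-0.7071)·(-4) = 4.2426; e_2·w_3 = (-0.7071)·(-2) + 0.0000·(-1) + 0.7071·(-4) = -1.4142.
u_3 = w_3 − 4.2426·e_1 + 1.4142·e_2 = (0.0000, -1.0000, 0.0000).
‖u_3‖ = 1.0000, so e_3 = (0.0000, -1.0000, 0.0000).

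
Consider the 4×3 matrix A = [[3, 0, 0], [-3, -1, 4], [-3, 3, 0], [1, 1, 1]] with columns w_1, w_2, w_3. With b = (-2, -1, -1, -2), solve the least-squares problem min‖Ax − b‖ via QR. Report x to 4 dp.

x = (-0.5673, -0.8592, -0.8716)

e_1 = w_1/‖w_1‖ = (3, -3, -3, 1)/5.2915 = (0.5669, -0.5669, -0.5669, 0.1890).
r_{12} = e_1·w_2 = -0.9449.
u_2 = w_2 + 0.9449·e_1 = (0.5357, -1.5357, 2.4643, 1.1786).
‖u_2‖ = 3.1792, so e_2 = (0.1685, -0.4831, 0.7751, 0.3707).
r_{13} = e_1·w_3 = -2.0788; r_{23} = e_2·w_3 = -1.5615.
u_3 = w_3 + 2.0788·e_1 + 1.5615·e_2 = (1.4417, 2.0671, 0.0318, 1.9717).
‖u_3‖ = 3.2000, so e_3 = (0.4505, 0.6460, 0.0099, 0.6162).
Qᵀb = (-0.3780, -1.3705, -2.7893).
Back-substitute: x_3 = -2.7893/3.2000 = -0.8716.
x_2 = (-1.3705 + 1.5615·(-0.8716))/3.1792 = -0.8592.
x_1 = (-0.3780 + 0.9449·(-0.8592) + 2.0788·(-0.8716))/5.2915 = -0.5673.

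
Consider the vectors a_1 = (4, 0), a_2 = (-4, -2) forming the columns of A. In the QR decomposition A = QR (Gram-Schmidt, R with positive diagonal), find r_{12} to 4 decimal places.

r_{12} = -4.0000

a_1 = (4, 0); ‖a_1‖ = 4.0000, so e_1 = (1.0000, 0.0000).
r_{12} = e_1·a_2 = -4.0000.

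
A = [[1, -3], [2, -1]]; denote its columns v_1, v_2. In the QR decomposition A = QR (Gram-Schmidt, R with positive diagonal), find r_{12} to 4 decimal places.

q_1 = v_1/‖v_1‖ = (1, 2)/2.2361 = (0.4472, 0.8944).
r_{12} = q_1·v_2 = -2.2361.

r_{12} = -2.2361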